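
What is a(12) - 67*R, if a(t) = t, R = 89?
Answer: -5951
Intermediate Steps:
a(12) - 67*R = 12 - 67*89 = 12 - 5963 = -5951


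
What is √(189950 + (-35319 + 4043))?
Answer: √158674 ≈ 398.34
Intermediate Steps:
√(189950 + (-35319 + 4043)) = √(189950 - 31276) = √158674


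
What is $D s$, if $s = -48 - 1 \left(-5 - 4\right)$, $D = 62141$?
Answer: $-2423499$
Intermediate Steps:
$s = -39$ ($s = -48 - 1 \left(-9\right) = -48 - -9 = -48 + 9 = -39$)
$D s = 62141 \left(-39\right) = -2423499$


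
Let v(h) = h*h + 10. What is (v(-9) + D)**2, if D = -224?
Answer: 17689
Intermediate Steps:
v(h) = 10 + h**2 (v(h) = h**2 + 10 = 10 + h**2)
(v(-9) + D)**2 = ((10 + (-9)**2) - 224)**2 = ((10 + 81) - 224)**2 = (91 - 224)**2 = (-133)**2 = 17689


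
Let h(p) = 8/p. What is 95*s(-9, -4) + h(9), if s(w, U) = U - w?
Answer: 4283/9 ≈ 475.89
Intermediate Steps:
95*s(-9, -4) + h(9) = 95*(-4 - 1*(-9)) + 8/9 = 95*(-4 + 9) + 8*(⅑) = 95*5 + 8/9 = 475 + 8/9 = 4283/9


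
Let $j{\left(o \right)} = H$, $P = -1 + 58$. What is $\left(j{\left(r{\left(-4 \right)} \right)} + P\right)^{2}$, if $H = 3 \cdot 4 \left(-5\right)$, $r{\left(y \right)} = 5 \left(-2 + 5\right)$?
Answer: $9$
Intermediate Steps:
$r{\left(y \right)} = 15$ ($r{\left(y \right)} = 5 \cdot 3 = 15$)
$H = -60$ ($H = 12 \left(-5\right) = -60$)
$P = 57$
$j{\left(o \right)} = -60$
$\left(j{\left(r{\left(-4 \right)} \right)} + P\right)^{2} = \left(-60 + 57\right)^{2} = \left(-3\right)^{2} = 9$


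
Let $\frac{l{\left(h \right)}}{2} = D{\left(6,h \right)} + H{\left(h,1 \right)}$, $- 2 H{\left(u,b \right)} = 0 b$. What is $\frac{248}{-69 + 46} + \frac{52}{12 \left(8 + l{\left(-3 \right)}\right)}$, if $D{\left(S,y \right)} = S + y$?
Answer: $- \frac{10117}{966} \approx -10.473$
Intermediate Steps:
$H{\left(u,b \right)} = 0$ ($H{\left(u,b \right)} = - \frac{0 b}{2} = \left(- \frac{1}{2}\right) 0 = 0$)
$l{\left(h \right)} = 12 + 2 h$ ($l{\left(h \right)} = 2 \left(\left(6 + h\right) + 0\right) = 2 \left(6 + h\right) = 12 + 2 h$)
$\frac{248}{-69 + 46} + \frac{52}{12 \left(8 + l{\left(-3 \right)}\right)} = \frac{248}{-69 + 46} + \frac{52}{12 \left(8 + \left(12 + 2 \left(-3\right)\right)\right)} = \frac{248}{-23} + \frac{52}{12 \left(8 + \left(12 - 6\right)\right)} = 248 \left(- \frac{1}{23}\right) + \frac{52}{12 \left(8 + 6\right)} = - \frac{248}{23} + \frac{52}{12 \cdot 14} = - \frac{248}{23} + \frac{52}{168} = - \frac{248}{23} + 52 \cdot \frac{1}{168} = - \frac{248}{23} + \frac{13}{42} = - \frac{10117}{966}$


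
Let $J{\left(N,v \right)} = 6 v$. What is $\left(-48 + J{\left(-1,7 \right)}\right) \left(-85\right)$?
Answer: $510$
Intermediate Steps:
$\left(-48 + J{\left(-1,7 \right)}\right) \left(-85\right) = \left(-48 + 6 \cdot 7\right) \left(-85\right) = \left(-48 + 42\right) \left(-85\right) = \left(-6\right) \left(-85\right) = 510$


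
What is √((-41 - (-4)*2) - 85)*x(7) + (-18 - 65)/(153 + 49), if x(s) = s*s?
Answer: -83/202 + 49*I*√118 ≈ -0.41089 + 532.28*I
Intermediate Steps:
x(s) = s²
√((-41 - (-4)*2) - 85)*x(7) + (-18 - 65)/(153 + 49) = √((-41 - (-4)*2) - 85)*7² + (-18 - 65)/(153 + 49) = √((-41 - 1*(-8)) - 85)*49 - 83/202 = √((-41 + 8) - 85)*49 - 83*1/202 = √(-33 - 85)*49 - 83/202 = √(-118)*49 - 83/202 = (I*√118)*49 - 83/202 = 49*I*√118 - 83/202 = -83/202 + 49*I*√118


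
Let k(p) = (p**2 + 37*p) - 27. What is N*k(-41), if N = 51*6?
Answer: 41922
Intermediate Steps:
k(p) = -27 + p**2 + 37*p
N = 306
N*k(-41) = 306*(-27 + (-41)**2 + 37*(-41)) = 306*(-27 + 1681 - 1517) = 306*137 = 41922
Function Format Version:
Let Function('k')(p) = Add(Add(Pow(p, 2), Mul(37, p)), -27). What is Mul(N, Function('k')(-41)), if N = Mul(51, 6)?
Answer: 41922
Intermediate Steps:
Function('k')(p) = Add(-27, Pow(p, 2), Mul(37, p))
N = 306
Mul(N, Function('k')(-41)) = Mul(306, Add(-27, Pow(-41, 2), Mul(37, -41))) = Mul(306, Add(-27, 1681, -1517)) = Mul(306, 137) = 41922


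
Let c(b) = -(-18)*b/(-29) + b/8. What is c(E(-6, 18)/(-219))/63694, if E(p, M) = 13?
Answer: 1495/3236164752 ≈ 4.6197e-7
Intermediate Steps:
c(b) = -115*b/232 (c(b) = (18*b)*(-1/29) + b*(⅛) = -18*b/29 + b/8 = -115*b/232)
c(E(-6, 18)/(-219))/63694 = -1495/(232*(-219))/63694 = -1495*(-1)/(232*219)*(1/63694) = -115/232*(-13/219)*(1/63694) = (1495/50808)*(1/63694) = 1495/3236164752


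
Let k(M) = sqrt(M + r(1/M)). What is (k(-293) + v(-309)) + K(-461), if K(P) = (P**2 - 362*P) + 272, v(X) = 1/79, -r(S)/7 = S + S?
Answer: 29994326/79 + I*sqrt(25149655)/293 ≈ 3.7968e+5 + 17.116*I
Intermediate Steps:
r(S) = -14*S (r(S) = -7*(S + S) = -14*S)
k(M) = sqrt(M - 14/M)
v(X) = 1/79
K(P) = 272 + P**2 - 362*P
(k(-293) + v(-309)) + K(-461) = (sqrt(-293 - 14/(-293)) + 1/79) + (272 + (-461)**2 - 362*(-461)) = (sqrt(-293 - 14*(-1/293)) + 1/79) + (272 + 212521 + 166882) = (sqrt(-293 + 14/293) + 1/79) + 379675 = (sqrt(-85835/293) + 1/79) + 379675 = (I*sqrt(25149655)/293 + 1/79) + 379675 = (1/79 + I*sqrt(25149655)/293) + 379675 = 29994326/79 + I*sqrt(25149655)/293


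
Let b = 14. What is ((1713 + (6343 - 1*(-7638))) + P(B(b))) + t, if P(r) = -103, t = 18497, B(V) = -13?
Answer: 34088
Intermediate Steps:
((1713 + (6343 - 1*(-7638))) + P(B(b))) + t = ((1713 + (6343 - 1*(-7638))) - 103) + 18497 = ((1713 + (6343 + 7638)) - 103) + 18497 = ((1713 + 13981) - 103) + 18497 = (15694 - 103) + 18497 = 15591 + 18497 = 34088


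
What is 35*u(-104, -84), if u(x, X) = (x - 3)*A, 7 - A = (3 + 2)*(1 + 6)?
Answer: 104860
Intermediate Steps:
A = -28 (A = 7 - (3 + 2)*(1 + 6) = 7 - 5*7 = 7 - 1*35 = 7 - 35 = -28)
u(x, X) = 84 - 28*x (u(x, X) = (x - 3)*(-28) = (-3 + x)*(-28) = 84 - 28*x)
35*u(-104, -84) = 35*(84 - 28*(-104)) = 35*(84 + 2912) = 35*2996 = 104860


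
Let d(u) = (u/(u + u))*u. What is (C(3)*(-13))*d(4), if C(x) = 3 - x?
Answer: 0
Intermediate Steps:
d(u) = u/2 (d(u) = (u/((2*u)))*u = ((1/(2*u))*u)*u = u/2)
(C(3)*(-13))*d(4) = ((3 - 1*3)*(-13))*((½)*4) = ((3 - 3)*(-13))*2 = (0*(-13))*2 = 0*2 = 0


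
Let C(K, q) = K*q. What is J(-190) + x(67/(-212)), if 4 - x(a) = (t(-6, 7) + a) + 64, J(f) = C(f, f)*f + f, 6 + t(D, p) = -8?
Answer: -1454157965/212 ≈ -6.8592e+6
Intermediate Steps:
t(D, p) = -14 (t(D, p) = -6 - 8 = -14)
J(f) = f + f³ (J(f) = (f*f)*f + f = f²*f + f = f³ + f = f + f³)
x(a) = -46 - a (x(a) = 4 - ((-14 + a) + 64) = 4 - (50 + a) = 4 + (-50 - a) = -46 - a)
J(-190) + x(67/(-212)) = (-190 + (-190)³) + (-46 - 67/(-212)) = (-190 - 6859000) + (-46 - 67*(-1)/212) = -6859190 + (-46 - 1*(-67/212)) = -6859190 + (-46 + 67/212) = -6859190 - 9685/212 = -1454157965/212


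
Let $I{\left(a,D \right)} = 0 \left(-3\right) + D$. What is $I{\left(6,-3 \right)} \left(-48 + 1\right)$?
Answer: $141$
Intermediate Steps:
$I{\left(a,D \right)} = D$ ($I{\left(a,D \right)} = 0 + D = D$)
$I{\left(6,-3 \right)} \left(-48 + 1\right) = - 3 \left(-48 + 1\right) = \left(-3\right) \left(-47\right) = 141$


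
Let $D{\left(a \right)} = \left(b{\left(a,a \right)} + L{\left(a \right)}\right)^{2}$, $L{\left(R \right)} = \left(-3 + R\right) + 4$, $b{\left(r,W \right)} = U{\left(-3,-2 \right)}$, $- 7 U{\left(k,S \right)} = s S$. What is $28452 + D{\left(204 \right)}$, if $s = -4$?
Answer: $\frac{3430477}{49} \approx 70010.0$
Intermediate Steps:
$U{\left(k,S \right)} = \frac{4 S}{7}$ ($U{\left(k,S \right)} = - \frac{\left(-4\right) S}{7} = \frac{4 S}{7}$)
$b{\left(r,W \right)} = - \frac{8}{7}$ ($b{\left(r,W \right)} = \frac{4}{7} \left(-2\right) = - \frac{8}{7}$)
$L{\left(R \right)} = 1 + R$
$D{\left(a \right)} = \left(- \frac{1}{7} + a\right)^{2}$ ($D{\left(a \right)} = \left(- \frac{8}{7} + \left(1 + a\right)\right)^{2} = \left(- \frac{1}{7} + a\right)^{2}$)
$28452 + D{\left(204 \right)} = 28452 + \frac{\left(-1 + 7 \cdot 204\right)^{2}}{49} = 28452 + \frac{\left(-1 + 1428\right)^{2}}{49} = 28452 + \frac{1427^{2}}{49} = 28452 + \frac{1}{49} \cdot 2036329 = 28452 + \frac{2036329}{49} = \frac{3430477}{49}$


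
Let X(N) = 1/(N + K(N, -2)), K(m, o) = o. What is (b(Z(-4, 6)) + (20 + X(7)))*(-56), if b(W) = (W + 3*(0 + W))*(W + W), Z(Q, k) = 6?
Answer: -86296/5 ≈ -17259.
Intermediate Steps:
X(N) = 1/(-2 + N) (X(N) = 1/(N - 2) = 1/(-2 + N))
b(W) = 8*W² (b(W) = (W + 3*W)*(2*W) = (4*W)*(2*W) = 8*W²)
(b(Z(-4, 6)) + (20 + X(7)))*(-56) = (8*6² + (20 + 1/(-2 + 7)))*(-56) = (8*36 + (20 + 1/5))*(-56) = (288 + (20 + ⅕))*(-56) = (288 + 101/5)*(-56) = (1541/5)*(-56) = -86296/5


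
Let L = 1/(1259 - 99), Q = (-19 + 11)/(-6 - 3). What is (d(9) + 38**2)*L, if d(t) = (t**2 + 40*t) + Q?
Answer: 16973/10440 ≈ 1.6258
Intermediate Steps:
Q = 8/9 (Q = -8/(-9) = -8*(-1/9) = 8/9 ≈ 0.88889)
L = 1/1160 ≈ 0.00086207
d(t) = 8/9 + t**2 + 40*t (d(t) = (t**2 + 40*t) + 8/9 = 8/9 + t**2 + 40*t)
(d(9) + 38**2)*L = ((8/9 + 9**2 + 40*9) + 38**2)*(1/1160) = ((8/9 + 81 + 360) + 1444)*(1/1160) = (3977/9 + 1444)*(1/1160) = (16973/9)*(1/1160) = 16973/10440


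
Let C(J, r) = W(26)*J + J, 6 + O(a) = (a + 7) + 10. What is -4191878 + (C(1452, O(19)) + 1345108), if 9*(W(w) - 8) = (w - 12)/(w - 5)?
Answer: -25502350/9 ≈ -2.8336e+6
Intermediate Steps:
W(w) = 8 + (-12 + w)/(9*(-5 + w)) (W(w) = 8 + ((w - 12)/(w - 5))/9 = 8 + ((-12 + w)/(-5 + w))/9 = 8 + (-12 + w)/(9*(-5 + w)))
O(a) = 11 + a (O(a) = -6 + ((a + 7) + 10) = -6 + ((7 + a) + 10) = -6 + (17 + a) = 11 + a)
C(J, r) = 245*J/27 (C(J, r) = ((-372 + 73*26)/(9*(-5 + 26)))*J + J = ((⅑)*(-372 + 1898)/21)*J + J = ((⅑)*(1/21)*1526)*J + J = 218*J/27 + J = 245*J/27)
-4191878 + (C(1452, O(19)) + 1345108) = -4191878 + ((245/27)*1452 + 1345108) = -4191878 + (118580/9 + 1345108) = -4191878 + 12224552/9 = -25502350/9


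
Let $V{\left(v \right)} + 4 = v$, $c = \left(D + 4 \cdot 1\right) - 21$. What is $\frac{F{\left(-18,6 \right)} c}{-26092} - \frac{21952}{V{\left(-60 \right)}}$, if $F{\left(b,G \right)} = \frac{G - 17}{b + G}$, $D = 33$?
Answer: $\frac{610196}{1779} \approx 343.0$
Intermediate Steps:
$F{\left(b,G \right)} = \frac{-17 + G}{G + b}$
$c = 16$ ($c = \left(33 + 4 \cdot 1\right) - 21 = \left(33 + 4\right) - 21 = 37 - 21 = 16$)
$V{\left(v \right)} = -4 + v$
$\frac{F{\left(-18,6 \right)} c}{-26092} - \frac{21952}{V{\left(-60 \right)}} = \frac{\frac{-17 + 6}{6 - 18} \cdot 16}{-26092} - \frac{21952}{-4 - 60} = \frac{1}{-12} \left(-11\right) 16 \left(- \frac{1}{26092}\right) - \frac{21952}{-64} = \left(- \frac{1}{12}\right) \left(-11\right) 16 \left(- \frac{1}{26092}\right) - -343 = \frac{11}{12} \cdot 16 \left(- \frac{1}{26092}\right) + 343 = \frac{44}{3} \left(- \frac{1}{26092}\right) + 343 = - \frac{1}{1779} + 343 = \frac{610196}{1779}$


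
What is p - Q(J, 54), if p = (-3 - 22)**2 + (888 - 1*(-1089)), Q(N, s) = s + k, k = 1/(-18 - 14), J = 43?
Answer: 81537/32 ≈ 2548.0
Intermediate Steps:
k = -1/32 (k = 1/(-32) = -1/32 ≈ -0.031250)
Q(N, s) = -1/32 + s (Q(N, s) = s - 1/32 = -1/32 + s)
p = 2602 (p = (-25)**2 + (888 + 1089) = 625 + 1977 = 2602)
p - Q(J, 54) = 2602 - (-1/32 + 54) = 2602 - 1*1727/32 = 2602 - 1727/32 = 81537/32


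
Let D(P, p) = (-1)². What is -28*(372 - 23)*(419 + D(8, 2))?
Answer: -4104240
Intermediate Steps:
D(P, p) = 1
-28*(372 - 23)*(419 + D(8, 2)) = -28*(372 - 23)*(419 + 1) = -9772*420 = -28*146580 = -4104240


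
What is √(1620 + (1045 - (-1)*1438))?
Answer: √4103 ≈ 64.055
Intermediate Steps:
√(1620 + (1045 - (-1)*1438)) = √(1620 + (1045 - 1*(-1438))) = √(1620 + (1045 + 1438)) = √(1620 + 2483) = √4103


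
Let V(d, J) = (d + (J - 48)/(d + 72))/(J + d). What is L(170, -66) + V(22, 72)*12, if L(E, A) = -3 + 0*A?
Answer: -351/2209 ≈ -0.15890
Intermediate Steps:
L(E, A) = -3 (L(E, A) = -3 + 0 = -3)
V(d, J) = (d + (-48 + J)/(72 + d))/(J + d)
L(170, -66) + V(22, 72)*12 = -3 + ((-48 + 72 + 22**2 + 72*22)/(22**2 + 72*72 + 72*22 + 72*22))*12 = -3 + ((-48 + 72 + 484 + 1584)/(484 + 5184 + 1584 + 1584))*12 = -3 + (2092/8836)*12 = -3 + ((1/8836)*2092)*12 = -3 + (523/2209)*12 = -3 + 6276/2209 = -351/2209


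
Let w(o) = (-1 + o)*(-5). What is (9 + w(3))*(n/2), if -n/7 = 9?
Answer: 63/2 ≈ 31.500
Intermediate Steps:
n = -63 (n = -7*9 = -63)
w(o) = 5 - 5*o
(9 + w(3))*(n/2) = (9 + (5 - 5*3))*(-63/2) = (9 + (5 - 15))*(-63*½) = (9 - 10)*(-63/2) = -1*(-63/2) = 63/2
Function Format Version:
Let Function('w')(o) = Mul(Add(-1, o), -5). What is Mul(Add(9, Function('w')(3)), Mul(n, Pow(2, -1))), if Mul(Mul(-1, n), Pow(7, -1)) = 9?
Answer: Rational(63, 2) ≈ 31.500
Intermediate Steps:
n = -63 (n = Mul(-7, 9) = -63)
Function('w')(o) = Add(5, Mul(-5, o))
Mul(Add(9, Function('w')(3)), Mul(n, Pow(2, -1))) = Mul(Add(9, Add(5, Mul(-5, 3))), Mul(-63, Pow(2, -1))) = Mul(Add(9, Add(5, -15)), Mul(-63, Rational(1, 2))) = Mul(Add(9, -10), Rational(-63, 2)) = Mul(-1, Rational(-63, 2)) = Rational(63, 2)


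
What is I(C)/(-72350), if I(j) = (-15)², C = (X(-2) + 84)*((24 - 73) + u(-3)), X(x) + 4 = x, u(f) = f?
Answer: -9/2894 ≈ -0.0031099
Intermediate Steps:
X(x) = -4 + x
C = -4056 (C = ((-4 - 2) + 84)*((24 - 73) - 3) = (-6 + 84)*(-49 - 3) = 78*(-52) = -4056)
I(j) = 225
I(C)/(-72350) = 225/(-72350) = 225*(-1/72350) = -9/2894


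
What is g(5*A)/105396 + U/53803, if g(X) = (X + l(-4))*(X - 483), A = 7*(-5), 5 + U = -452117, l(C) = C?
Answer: -20657412683/2835310494 ≈ -7.2858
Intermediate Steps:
U = -452122 (U = -5 - 452117 = -452122)
A = -35
g(X) = (-483 + X)*(-4 + X) (g(X) = (X - 4)*(X - 483) = (-4 + X)*(-483 + X) = (-483 + X)*(-4 + X))
g(5*A)/105396 + U/53803 = (1932 + (5*(-35))² - 2435*(-35))/105396 - 452122/53803 = (1932 + (-175)² - 487*(-175))*(1/105396) - 452122*1/53803 = (1932 + 30625 + 85225)*(1/105396) - 452122/53803 = 117782*(1/105396) - 452122/53803 = 58891/52698 - 452122/53803 = -20657412683/2835310494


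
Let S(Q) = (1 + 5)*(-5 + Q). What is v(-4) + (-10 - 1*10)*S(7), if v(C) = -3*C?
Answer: -228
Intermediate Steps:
S(Q) = -30 + 6*Q (S(Q) = 6*(-5 + Q) = -30 + 6*Q)
v(-4) + (-10 - 1*10)*S(7) = -3*(-4) + (-10 - 1*10)*(-30 + 6*7) = 12 + (-10 - 10)*(-30 + 42) = 12 - 20*12 = 12 - 240 = -228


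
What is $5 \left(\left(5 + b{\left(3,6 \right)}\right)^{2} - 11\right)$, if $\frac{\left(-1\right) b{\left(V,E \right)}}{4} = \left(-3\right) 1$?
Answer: $1390$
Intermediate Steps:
$b{\left(V,E \right)} = 12$ ($b{\left(V,E \right)} = - 4 \left(\left(-3\right) 1\right) = \left(-4\right) \left(-3\right) = 12$)
$5 \left(\left(5 + b{\left(3,6 \right)}\right)^{2} - 11\right) = 5 \left(\left(5 + 12\right)^{2} - 11\right) = 5 \left(17^{2} - 11\right) = 5 \left(289 - 11\right) = 5 \cdot 278 = 1390$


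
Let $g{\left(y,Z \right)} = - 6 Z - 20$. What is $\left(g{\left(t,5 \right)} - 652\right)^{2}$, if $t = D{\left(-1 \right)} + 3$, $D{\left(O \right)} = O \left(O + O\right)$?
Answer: $492804$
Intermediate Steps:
$D{\left(O \right)} = 2 O^{2}$ ($D{\left(O \right)} = O 2 O = 2 O^{2}$)
$t = 5$ ($t = 2 \left(-1\right)^{2} + 3 = 2 \cdot 1 + 3 = 2 + 3 = 5$)
$g{\left(y,Z \right)} = -20 - 6 Z$
$\left(g{\left(t,5 \right)} - 652\right)^{2} = \left(\left(-20 - 30\right) - 652\right)^{2} = \left(-50 - 652\right)^{2} = \left(-702\right)^{2} = 492804$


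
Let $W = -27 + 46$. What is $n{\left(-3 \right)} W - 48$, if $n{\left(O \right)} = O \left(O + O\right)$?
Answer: $294$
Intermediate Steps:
$n{\left(O \right)} = 2 O^{2}$ ($n{\left(O \right)} = O 2 O = 2 O^{2}$)
$W = 19$
$n{\left(-3 \right)} W - 48 = 2 \left(-3\right)^{2} \cdot 19 - 48 = 2 \cdot 9 \cdot 19 - 48 = 18 \cdot 19 - 48 = 342 - 48 = 294$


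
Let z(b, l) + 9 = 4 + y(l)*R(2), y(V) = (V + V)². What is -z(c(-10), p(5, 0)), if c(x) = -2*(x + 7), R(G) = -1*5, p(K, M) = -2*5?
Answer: 2005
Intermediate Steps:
p(K, M) = -10
R(G) = -5
y(V) = 4*V² (y(V) = (2*V)² = 4*V²)
c(x) = -14 - 2*x (c(x) = -2*(7 + x) = -14 - 2*x)
z(b, l) = -5 - 20*l² (z(b, l) = -9 + (4 + (4*l²)*(-5)) = -9 + (4 - 20*l²) = -5 - 20*l²)
-z(c(-10), p(5, 0)) = -(-5 - 20*(-10)²) = -(-5 - 20*100) = -(-5 - 2000) = -1*(-2005) = 2005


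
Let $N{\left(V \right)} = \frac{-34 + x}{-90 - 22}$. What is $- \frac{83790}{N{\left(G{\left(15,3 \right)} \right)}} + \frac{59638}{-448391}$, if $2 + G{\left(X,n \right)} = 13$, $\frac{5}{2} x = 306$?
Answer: $\frac{10519777749202}{99094411} \approx 1.0616 \cdot 10^{5}$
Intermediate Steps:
$x = \frac{612}{5}$ ($x = \frac{2}{5} \cdot 306 = \frac{612}{5} \approx 122.4$)
$G{\left(X,n \right)} = 11$ ($G{\left(X,n \right)} = -2 + 13 = 11$)
$N{\left(V \right)} = - \frac{221}{280}$ ($N{\left(V \right)} = \frac{-34 + \frac{612}{5}}{-90 - 22} = \frac{442}{5 \left(-112\right)} = \frac{442}{5} \left(- \frac{1}{112}\right) = - \frac{221}{280}$)
$- \frac{83790}{N{\left(G{\left(15,3 \right)} \right)}} + \frac{59638}{-448391} = - \frac{83790}{- \frac{221}{280}} + \frac{59638}{-448391} = \left(-83790\right) \left(- \frac{280}{221}\right) + 59638 \left(- \frac{1}{448391}\right) = \frac{23461200}{221} - \frac{59638}{448391} = \frac{10519777749202}{99094411}$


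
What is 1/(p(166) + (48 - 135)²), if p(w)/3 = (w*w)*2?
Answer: 1/172905 ≈ 5.7835e-6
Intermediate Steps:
p(w) = 6*w² (p(w) = 3*((w*w)*2) = 3*(w²*2) = 3*(2*w²) = 6*w²)
1/(p(166) + (48 - 135)²) = 1/(6*166² + (48 - 135)²) = 1/(6*27556 + (-87)²) = 1/(165336 + 7569) = 1/172905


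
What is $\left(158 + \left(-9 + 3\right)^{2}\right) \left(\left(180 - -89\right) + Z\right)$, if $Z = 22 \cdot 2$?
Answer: $60722$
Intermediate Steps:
$Z = 44$
$\left(158 + \left(-9 + 3\right)^{2}\right) \left(\left(180 - -89\right) + Z\right) = \left(158 + \left(-9 + 3\right)^{2}\right) \left(\left(180 - -89\right) + 44\right) = \left(158 + \left(-6\right)^{2}\right) \left(\left(180 + 89\right) + 44\right) = \left(158 + 36\right) \left(269 + 44\right) = 194 \cdot 313 = 60722$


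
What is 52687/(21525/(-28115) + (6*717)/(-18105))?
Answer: -1787923071035/34044057 ≈ -52518.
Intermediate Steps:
52687/(21525/(-28115) + (6*717)/(-18105)) = 52687/(21525*(-1/28115) + 4302*(-1/18105)) = 52687/(-4305/5623 - 1434/6035) = 52687/(-34044057/33934805) = 52687*(-33934805/34044057) = -1787923071035/34044057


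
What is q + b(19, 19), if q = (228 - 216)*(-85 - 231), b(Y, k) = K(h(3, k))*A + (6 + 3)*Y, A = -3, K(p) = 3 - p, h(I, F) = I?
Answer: -3621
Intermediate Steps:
b(Y, k) = 9*Y (b(Y, k) = (3 - 1*3)*(-3) + (6 + 3)*Y = (3 - 3)*(-3) + 9*Y = 0*(-3) + 9*Y = 0 + 9*Y = 9*Y)
q = -3792 (q = 12*(-316) = -3792)
q + b(19, 19) = -3792 + 9*19 = -3792 + 171 = -3621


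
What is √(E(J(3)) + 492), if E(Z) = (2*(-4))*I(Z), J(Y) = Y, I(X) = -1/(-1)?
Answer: 22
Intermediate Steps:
I(X) = 1 (I(X) = -1*(-1) = 1)
E(Z) = -8 (E(Z) = (2*(-4))*1 = -8*1 = -8)
√(E(J(3)) + 492) = √(-8 + 492) = √484 = 22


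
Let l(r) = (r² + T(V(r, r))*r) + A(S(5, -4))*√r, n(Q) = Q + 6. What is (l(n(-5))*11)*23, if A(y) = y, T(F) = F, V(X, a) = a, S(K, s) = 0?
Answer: 506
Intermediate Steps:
n(Q) = 6 + Q
l(r) = 2*r² (l(r) = (r² + r*r) + 0*√r = (r² + r²) + 0 = 2*r² + 0 = 2*r²)
(l(n(-5))*11)*23 = ((2*(6 - 5)²)*11)*23 = ((2*1²)*11)*23 = ((2*1)*11)*23 = (2*11)*23 = 22*23 = 506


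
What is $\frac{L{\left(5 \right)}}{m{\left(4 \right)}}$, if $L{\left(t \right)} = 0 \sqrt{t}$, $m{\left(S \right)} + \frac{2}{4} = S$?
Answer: $0$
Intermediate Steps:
$m{\left(S \right)} = - \frac{1}{2} + S$
$L{\left(t \right)} = 0$
$\frac{L{\left(5 \right)}}{m{\left(4 \right)}} = \frac{0}{- \frac{1}{2} + 4} = \frac{0}{\frac{7}{2}} = 0 \cdot \frac{2}{7} = 0$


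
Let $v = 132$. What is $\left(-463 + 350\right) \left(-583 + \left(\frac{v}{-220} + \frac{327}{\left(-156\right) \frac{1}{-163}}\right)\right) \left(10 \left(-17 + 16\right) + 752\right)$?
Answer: $\frac{2636998623}{130} \approx 2.0285 \cdot 10^{7}$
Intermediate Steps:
$\left(-463 + 350\right) \left(-583 + \left(\frac{v}{-220} + \frac{327}{\left(-156\right) \frac{1}{-163}}\right)\right) \left(10 \left(-17 + 16\right) + 752\right) = \left(-463 + 350\right) \left(-583 + \left(\frac{132}{-220} + \frac{327}{\left(-156\right) \frac{1}{-163}}\right)\right) \left(10 \left(-17 + 16\right) + 752\right) = - 113 \left(-583 + \left(132 \left(- \frac{1}{220}\right) + \frac{327}{\left(-156\right) \left(- \frac{1}{163}\right)}\right)\right) \left(10 \left(-1\right) + 752\right) = - 113 \left(-583 - \left(\frac{3}{5} - \frac{327}{\frac{156}{163}}\right)\right) \left(-10 + 752\right) = - 113 \left(-583 + \left(- \frac{3}{5} + 327 \cdot \frac{163}{156}\right)\right) 742 = - 113 \left(-583 + \left(- \frac{3}{5} + \frac{17767}{52}\right)\right) 742 = - 113 \left(-583 + \frac{88679}{260}\right) 742 = \left(-113\right) \left(- \frac{62901}{260}\right) 742 = \frac{7107813}{260} \cdot 742 = \frac{2636998623}{130}$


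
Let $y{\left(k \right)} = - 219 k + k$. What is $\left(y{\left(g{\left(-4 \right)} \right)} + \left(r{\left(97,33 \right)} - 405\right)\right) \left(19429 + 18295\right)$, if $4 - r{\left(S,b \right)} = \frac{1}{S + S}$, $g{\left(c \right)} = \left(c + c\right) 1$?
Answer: $\frac{4914324342}{97} \approx 5.0663 \cdot 10^{7}$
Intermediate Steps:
$g{\left(c \right)} = 2 c$ ($g{\left(c \right)} = 2 c 1 = 2 c$)
$r{\left(S,b \right)} = 4 - \frac{1}{2 S}$ ($r{\left(S,b \right)} = 4 - \frac{1}{S + S} = 4 - \frac{1}{2 S}$)
$y{\left(k \right)} = - 218 k$
$\left(y{\left(g{\left(-4 \right)} \right)} + \left(r{\left(97,33 \right)} - 405\right)\right) \left(19429 + 18295\right) = \left(- 218 \cdot 2 \left(-4\right) - \left(401 + \frac{1}{194}\right)\right) \left(19429 + 18295\right) = \left(\left(-218\right) \left(-8\right) + \left(\left(4 - \frac{1}{194}\right) - 405\right)\right) 37724 = \left(1744 + \left(\left(4 - \frac{1}{194}\right) - 405\right)\right) 37724 = \left(1744 + \left(\frac{775}{194} - 405\right)\right) 37724 = \left(1744 - \frac{77795}{194}\right) 37724 = \frac{260541}{194} \cdot 37724 = \frac{4914324342}{97}$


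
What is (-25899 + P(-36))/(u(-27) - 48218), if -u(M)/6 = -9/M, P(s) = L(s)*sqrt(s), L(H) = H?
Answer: 25899/48220 + 54*I/12055 ≈ 0.5371 + 0.0044795*I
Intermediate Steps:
P(s) = s**(3/2) (P(s) = s*sqrt(s) = s**(3/2))
u(M) = 54/M (u(M) = -6*(-9)/M = -(-54)/M = 54/M)
(-25899 + P(-36))/(u(-27) - 48218) = (-25899 + (-36)**(3/2))/(54/(-27) - 48218) = (-25899 - 216*I)/(54*(-1/27) - 48218) = (-25899 - 216*I)/(-2 - 48218) = (-25899 - 216*I)/(-48220) = (-25899 - 216*I)*(-1/48220) = 25899/48220 + 54*I/12055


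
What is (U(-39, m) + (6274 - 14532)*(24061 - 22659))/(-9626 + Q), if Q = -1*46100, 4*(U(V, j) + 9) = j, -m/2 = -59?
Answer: 23155391/111452 ≈ 207.76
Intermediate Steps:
m = 118 (m = -2*(-59) = 118)
U(V, j) = -9 + j/4
Q = -46100
(U(-39, m) + (6274 - 14532)*(24061 - 22659))/(-9626 + Q) = ((-9 + (¼)*118) + (6274 - 14532)*(24061 - 22659))/(-9626 - 46100) = ((-9 + 59/2) - 8258*1402)/(-55726) = (41/2 - 11577716)*(-1/55726) = -23155391/2*(-1/55726) = 23155391/111452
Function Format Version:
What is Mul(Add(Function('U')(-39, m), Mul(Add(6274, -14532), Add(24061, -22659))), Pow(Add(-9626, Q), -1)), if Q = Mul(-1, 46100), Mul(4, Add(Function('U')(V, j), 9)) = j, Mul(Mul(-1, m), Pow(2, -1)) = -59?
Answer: Rational(23155391, 111452) ≈ 207.76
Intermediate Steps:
m = 118 (m = Mul(-2, -59) = 118)
Function('U')(V, j) = Add(-9, Mul(Rational(1, 4), j))
Q = -46100
Mul(Add(Function('U')(-39, m), Mul(Add(6274, -14532), Add(24061, -22659))), Pow(Add(-9626, Q), -1)) = Mul(Add(Add(-9, Mul(Rational(1, 4), 118)), Mul(Add(6274, -14532), Add(24061, -22659))), Pow(Add(-9626, -46100), -1)) = Mul(Add(Add(-9, Rational(59, 2)), Mul(-8258, 1402)), Pow(-55726, -1)) = Mul(Add(Rational(41, 2), -11577716), Rational(-1, 55726)) = Mul(Rational(-23155391, 2), Rational(-1, 55726)) = Rational(23155391, 111452)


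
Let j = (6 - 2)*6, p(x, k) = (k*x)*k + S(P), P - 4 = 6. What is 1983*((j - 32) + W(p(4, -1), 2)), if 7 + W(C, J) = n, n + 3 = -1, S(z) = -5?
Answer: -37677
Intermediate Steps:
P = 10 (P = 4 + 6 = 10)
p(x, k) = -5 + x*k² (p(x, k) = (k*x)*k - 5 = x*k² - 5 = -5 + x*k²)
n = -4 (n = -3 - 1 = -4)
W(C, J) = -11 (W(C, J) = -7 - 4 = -11)
j = 24 (j = 4*6 = 24)
1983*((j - 32) + W(p(4, -1), 2)) = 1983*((24 - 32) - 11) = 1983*(-8 - 11) = 1983*(-19) = -37677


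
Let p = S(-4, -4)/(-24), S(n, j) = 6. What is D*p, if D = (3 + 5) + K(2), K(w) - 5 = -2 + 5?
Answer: -4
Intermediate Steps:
K(w) = 8 (K(w) = 5 + (-2 + 5) = 5 + 3 = 8)
p = -1/4 (p = 6/(-24) = 6*(-1/24) = -1/4 ≈ -0.25000)
D = 16 (D = (3 + 5) + 8 = 8 + 8 = 16)
D*p = 16*(-1/4) = -4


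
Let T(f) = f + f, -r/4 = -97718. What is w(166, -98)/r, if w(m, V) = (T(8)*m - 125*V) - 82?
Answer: 1853/48859 ≈ 0.037925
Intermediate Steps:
r = 390872 (r = -4*(-97718) = 390872)
T(f) = 2*f
w(m, V) = -82 - 125*V + 16*m (w(m, V) = ((2*8)*m - 125*V) - 82 = (16*m - 125*V) - 82 = (-125*V + 16*m) - 82 = -82 - 125*V + 16*m)
w(166, -98)/r = (-82 - 125*(-98) + 16*166)/390872 = (-82 + 12250 + 2656)*(1/390872) = 14824*(1/390872) = 1853/48859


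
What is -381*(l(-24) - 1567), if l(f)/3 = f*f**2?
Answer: 16397859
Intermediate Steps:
l(f) = 3*f**3 (l(f) = 3*(f*f**2) = 3*f**3)
-381*(l(-24) - 1567) = -381*(3*(-24)**3 - 1567) = -381*(3*(-13824) - 1567) = -381*(-41472 - 1567) = -381*(-43039) = 16397859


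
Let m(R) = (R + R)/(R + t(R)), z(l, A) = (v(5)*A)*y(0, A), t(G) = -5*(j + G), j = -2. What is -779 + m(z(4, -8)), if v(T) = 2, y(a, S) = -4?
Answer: -95881/123 ≈ -779.52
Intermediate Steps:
t(G) = 10 - 5*G (t(G) = -5*(-2 + G) = 10 - 5*G)
z(l, A) = -8*A (z(l, A) = (2*A)*(-4) = -8*A)
m(R) = 2*R/(10 - 4*R) (m(R) = (R + R)/(R + (10 - 5*R)) = (2*R)/(10 - 4*R) = 2*R/(10 - 4*R))
-779 + m(z(4, -8)) = -779 - (-8*(-8))/(-5 + 2*(-8*(-8))) = -779 - 1*64/(-5 + 2*64) = -779 - 1*64/(-5 + 128) = -779 - 1*64/123 = -779 - 1*64*1/123 = -779 - 64/123 = -95881/123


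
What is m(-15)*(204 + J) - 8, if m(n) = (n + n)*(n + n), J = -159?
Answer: 40492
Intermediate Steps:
m(n) = 4*n² (m(n) = (2*n)*(2*n) = 4*n²)
m(-15)*(204 + J) - 8 = (4*(-15)²)*(204 - 159) - 8 = (4*225)*45 - 8 = 900*45 - 8 = 40500 - 8 = 40492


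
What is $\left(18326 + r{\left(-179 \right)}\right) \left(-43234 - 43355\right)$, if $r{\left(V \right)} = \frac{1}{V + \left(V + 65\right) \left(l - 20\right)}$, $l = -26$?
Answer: $- \frac{8037294107499}{5065} \approx -1.5868 \cdot 10^{9}$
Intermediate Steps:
$r{\left(V \right)} = \frac{1}{-2990 - 45 V}$ ($r{\left(V \right)} = \frac{1}{V + \left(V + 65\right) \left(-26 - 20\right)} = \frac{1}{V + \left(65 + V\right) \left(-46\right)} = \frac{1}{V - \left(2990 + 46 V\right)} = \frac{1}{-2990 - 45 V}$)
$\left(18326 + r{\left(-179 \right)}\right) \left(-43234 - 43355\right) = \left(18326 - \frac{1}{2990 + 45 \left(-179\right)}\right) \left(-43234 - 43355\right) = \left(18326 - \frac{1}{2990 - 8055}\right) \left(-86589\right) = \left(18326 - \frac{1}{-5065}\right) \left(-86589\right) = \left(18326 - - \frac{1}{5065}\right) \left(-86589\right) = \left(18326 + \frac{1}{5065}\right) \left(-86589\right) = \frac{92821191}{5065} \left(-86589\right) = - \frac{8037294107499}{5065}$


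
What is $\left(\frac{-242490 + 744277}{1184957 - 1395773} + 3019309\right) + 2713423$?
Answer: $\frac{1208551127525}{210816} \approx 5.7327 \cdot 10^{6}$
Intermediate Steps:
$\left(\frac{-242490 + 744277}{1184957 - 1395773} + 3019309\right) + 2713423 = \left(\frac{501787}{-210816} + 3019309\right) + 2713423 = \left(501787 \left(- \frac{1}{210816}\right) + 3019309\right) + 2713423 = \left(- \frac{501787}{210816} + 3019309\right) + 2713423 = \frac{636518144357}{210816} + 2713423 = \frac{1208551127525}{210816}$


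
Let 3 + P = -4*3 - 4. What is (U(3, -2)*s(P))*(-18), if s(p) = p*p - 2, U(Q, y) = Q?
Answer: -19386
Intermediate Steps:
P = -19 (P = -3 + (-4*3 - 4) = -3 + (-12 - 4) = -3 - 16 = -19)
s(p) = -2 + p² (s(p) = p² - 2 = -2 + p²)
(U(3, -2)*s(P))*(-18) = (3*(-2 + (-19)²))*(-18) = (3*(-2 + 361))*(-18) = (3*359)*(-18) = 1077*(-18) = -19386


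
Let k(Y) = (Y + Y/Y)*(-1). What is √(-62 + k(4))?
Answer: I*√67 ≈ 8.1853*I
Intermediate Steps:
k(Y) = -1 - Y (k(Y) = (Y + 1)*(-1) = (1 + Y)*(-1) = -1 - Y)
√(-62 + k(4)) = √(-62 + (-1 - 1*4)) = √(-62 + (-1 - 4)) = √(-62 - 5) = √(-67) = I*√67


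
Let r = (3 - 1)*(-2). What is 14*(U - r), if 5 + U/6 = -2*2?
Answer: -700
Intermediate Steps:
U = -54 (U = -30 + 6*(-2*2) = -30 + 6*(-4) = -30 - 24 = -54)
r = -4 (r = 2*(-2) = -4)
14*(U - r) = 14*(-54 - 1*(-4)) = 14*(-54 + 4) = 14*(-50) = -700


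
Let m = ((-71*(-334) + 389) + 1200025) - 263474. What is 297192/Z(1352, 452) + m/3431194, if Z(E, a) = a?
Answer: 127519702857/193862461 ≈ 657.78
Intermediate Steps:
m = 960654 (m = ((23714 + 389) + 1200025) - 263474 = (24103 + 1200025) - 263474 = 1224128 - 263474 = 960654)
297192/Z(1352, 452) + m/3431194 = 297192/452 + 960654/3431194 = 297192*(1/452) + 960654*(1/3431194) = 74298/113 + 480327/1715597 = 127519702857/193862461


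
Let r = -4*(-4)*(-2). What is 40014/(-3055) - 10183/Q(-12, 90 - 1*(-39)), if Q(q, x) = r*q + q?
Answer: -3538021/87420 ≈ -40.472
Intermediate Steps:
r = -32 (r = 16*(-2) = -32)
Q(q, x) = -31*q (Q(q, x) = -32*q + q = -31*q)
40014/(-3055) - 10183/Q(-12, 90 - 1*(-39)) = 40014/(-3055) - 10183/((-31*(-12))) = 40014*(-1/3055) - 10183/372 = -3078/235 - 10183*1/372 = -3078/235 - 10183/372 = -3538021/87420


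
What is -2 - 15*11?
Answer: -167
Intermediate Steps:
-2 - 15*11 = -2 - 165 = -167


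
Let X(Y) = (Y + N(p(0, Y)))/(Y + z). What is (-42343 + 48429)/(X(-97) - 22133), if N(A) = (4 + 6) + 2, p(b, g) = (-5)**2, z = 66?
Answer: -94333/343019 ≈ -0.27501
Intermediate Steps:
p(b, g) = 25
N(A) = 12 (N(A) = 10 + 2 = 12)
X(Y) = (12 + Y)/(66 + Y) (X(Y) = (Y + 12)/(Y + 66) = (12 + Y)/(66 + Y))
(-42343 + 48429)/(X(-97) - 22133) = (-42343 + 48429)/((12 - 97)/(66 - 97) - 22133) = 6086/(-85/(-31) - 22133) = 6086/(-1/31*(-85) - 22133) = 6086/(85/31 - 22133) = 6086/(-686038/31) = 6086*(-31/686038) = -94333/343019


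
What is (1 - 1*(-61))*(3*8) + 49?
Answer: 1537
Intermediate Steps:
(1 - 1*(-61))*(3*8) + 49 = (1 + 61)*24 + 49 = 62*24 + 49 = 1488 + 49 = 1537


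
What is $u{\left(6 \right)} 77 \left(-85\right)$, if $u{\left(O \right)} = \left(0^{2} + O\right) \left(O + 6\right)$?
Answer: $-471240$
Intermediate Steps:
$u{\left(O \right)} = O \left(6 + O\right)$ ($u{\left(O \right)} = \left(0 + O\right) \left(6 + O\right) = O \left(6 + O\right)$)
$u{\left(6 \right)} 77 \left(-85\right) = 6 \left(6 + 6\right) 77 \left(-85\right) = 6 \cdot 12 \cdot 77 \left(-85\right) = 72 \cdot 77 \left(-85\right) = 5544 \left(-85\right) = -471240$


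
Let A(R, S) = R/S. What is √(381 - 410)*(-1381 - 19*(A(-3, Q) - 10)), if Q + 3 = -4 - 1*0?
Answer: -8394*I*√29/7 ≈ -6457.6*I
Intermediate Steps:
Q = -7 (Q = -3 + (-4 - 1*0) = -3 + (-4 + 0) = -3 - 4 = -7)
√(381 - 410)*(-1381 - 19*(A(-3, Q) - 10)) = √(381 - 410)*(-1381 - 19*(-3/(-7) - 10)) = √(-29)*(-1381 - 19*(-3*(-⅐) - 10)) = (I*√29)*(-1381 - 19*(3/7 - 10)) = (I*√29)*(-1381 - 19*(-67/7)) = (I*√29)*(-1381 + 1273/7) = (I*√29)*(-8394/7) = -8394*I*√29/7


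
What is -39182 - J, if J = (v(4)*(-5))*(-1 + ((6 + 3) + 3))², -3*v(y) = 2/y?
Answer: -235697/6 ≈ -39283.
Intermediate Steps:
v(y) = -2/(3*y)
J = 605/6 (J = (-⅔/4*(-5))*(-1 + ((6 + 3) + 3))² = (-⅔*¼*(-5))*(-1 + (9 + 3))² = (-⅙*(-5))*(-1 + 12)² = (⅚)*11² = (⅚)*121 = 605/6 ≈ 100.83)
-39182 - J = -39182 - 1*605/6 = -39182 - 605/6 = -235697/6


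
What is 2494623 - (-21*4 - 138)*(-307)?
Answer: 2426469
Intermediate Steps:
2494623 - (-21*4 - 138)*(-307) = 2494623 - (-84 - 138)*(-307) = 2494623 - (-222)*(-307) = 2494623 - 1*68154 = 2494623 - 68154 = 2426469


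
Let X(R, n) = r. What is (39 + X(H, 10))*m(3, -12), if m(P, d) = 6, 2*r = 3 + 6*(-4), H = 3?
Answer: 171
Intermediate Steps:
r = -21/2 (r = (3 + 6*(-4))/2 = (3 - 24)/2 = (½)*(-21) = -21/2 ≈ -10.500)
X(R, n) = -21/2
(39 + X(H, 10))*m(3, -12) = (39 - 21/2)*6 = (57/2)*6 = 171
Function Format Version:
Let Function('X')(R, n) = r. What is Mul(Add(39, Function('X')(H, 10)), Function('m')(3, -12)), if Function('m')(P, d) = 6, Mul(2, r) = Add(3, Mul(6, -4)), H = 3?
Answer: 171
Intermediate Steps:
r = Rational(-21, 2) (r = Mul(Rational(1, 2), Add(3, Mul(6, -4))) = Mul(Rational(1, 2), Add(3, -24)) = Mul(Rational(1, 2), -21) = Rational(-21, 2) ≈ -10.500)
Function('X')(R, n) = Rational(-21, 2)
Mul(Add(39, Function('X')(H, 10)), Function('m')(3, -12)) = Mul(Add(39, Rational(-21, 2)), 6) = Mul(Rational(57, 2), 6) = 171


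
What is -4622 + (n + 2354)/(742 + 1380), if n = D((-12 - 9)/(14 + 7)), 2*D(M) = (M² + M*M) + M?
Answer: -19611059/4244 ≈ -4620.9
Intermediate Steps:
D(M) = M² + M/2 (D(M) = ((M² + M*M) + M)/2 = ((M² + M²) + M)/2 = (2*M² + M)/2 = (M + 2*M²)/2 = M² + M/2)
n = ½ (n = ((-12 - 9)/(14 + 7))*(½ + (-12 - 9)/(14 + 7)) = (-21/21)*(½ - 21/21) = (-21*1/21)*(½ - 21*1/21) = -(½ - 1) = -1*(-½) = ½ ≈ 0.50000)
-4622 + (n + 2354)/(742 + 1380) = -4622 + (½ + 2354)/(742 + 1380) = -4622 + (4709/2)/2122 = -4622 + (4709/2)*(1/2122) = -4622 + 4709/4244 = -19611059/4244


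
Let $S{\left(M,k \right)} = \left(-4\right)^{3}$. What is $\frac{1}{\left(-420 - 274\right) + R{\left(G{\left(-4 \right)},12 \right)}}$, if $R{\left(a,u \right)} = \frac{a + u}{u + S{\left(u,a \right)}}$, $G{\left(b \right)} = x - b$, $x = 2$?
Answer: $- \frac{26}{18053} \approx -0.0014402$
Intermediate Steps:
$G{\left(b \right)} = 2 - b$
$S{\left(M,k \right)} = -64$
$R{\left(a,u \right)} = \frac{a + u}{-64 + u}$ ($R{\left(a,u \right)} = \frac{a + u}{u - 64} = \frac{a + u}{-64 + u}$)
$\frac{1}{\left(-420 - 274\right) + R{\left(G{\left(-4 \right)},12 \right)}} = \frac{1}{\left(-420 - 274\right) + \frac{\left(2 - -4\right) + 12}{-64 + 12}} = \frac{1}{\left(-420 - 274\right) + \frac{\left(2 + 4\right) + 12}{-52}} = \frac{1}{-694 - \frac{6 + 12}{52}} = \frac{1}{-694 - \frac{9}{26}} = \frac{1}{- \frac{18053}{26}} = - \frac{26}{18053}$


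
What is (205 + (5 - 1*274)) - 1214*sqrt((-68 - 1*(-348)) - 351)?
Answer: -64 - 1214*I*sqrt(71) ≈ -64.0 - 10229.0*I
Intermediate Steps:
(205 + (5 - 1*274)) - 1214*sqrt((-68 - 1*(-348)) - 351) = (205 + (5 - 274)) - 1214*sqrt((-68 + 348) - 351) = (205 - 269) - 1214*sqrt(280 - 351) = -64 - 1214*I*sqrt(71)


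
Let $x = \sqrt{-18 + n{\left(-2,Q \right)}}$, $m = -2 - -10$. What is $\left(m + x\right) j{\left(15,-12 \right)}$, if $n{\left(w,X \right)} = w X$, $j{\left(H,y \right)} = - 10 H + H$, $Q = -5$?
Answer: $-1080 - 270 i \sqrt{2} \approx -1080.0 - 381.84 i$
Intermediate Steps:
$m = 8$ ($m = -2 + 10 = 8$)
$j{\left(H,y \right)} = - 9 H$
$n{\left(w,X \right)} = X w$
$x = 2 i \sqrt{2}$ ($x = \sqrt{-18 - -10} = \sqrt{-18 + 10} = \sqrt{-8} = 2 i \sqrt{2} \approx 2.8284 i$)
$\left(m + x\right) j{\left(15,-12 \right)} = \left(8 + 2 i \sqrt{2}\right) \left(\left(-9\right) 15\right) = \left(8 + 2 i \sqrt{2}\right) \left(-135\right) = -1080 - 270 i \sqrt{2}$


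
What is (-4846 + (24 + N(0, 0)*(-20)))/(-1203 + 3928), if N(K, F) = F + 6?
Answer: -4942/2725 ≈ -1.8136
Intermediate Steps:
N(K, F) = 6 + F
(-4846 + (24 + N(0, 0)*(-20)))/(-1203 + 3928) = (-4846 + (24 + (6 + 0)*(-20)))/(-1203 + 3928) = (-4846 + (24 + 6*(-20)))/2725 = (-4846 + (24 - 120))*(1/2725) = (-4846 - 96)*(1/2725) = -4942*1/2725 = -4942/2725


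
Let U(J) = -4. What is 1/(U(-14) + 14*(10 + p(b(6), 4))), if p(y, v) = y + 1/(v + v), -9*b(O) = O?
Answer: 12/1541 ≈ 0.0077872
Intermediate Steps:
b(O) = -O/9
p(y, v) = y + 1/(2*v)
1/(U(-14) + 14*(10 + p(b(6), 4))) = 1/(-4 + 14*(10 + (-⅑*6 + (½)/4))) = 1/(-4 + 14*(10 + (-⅔ + (½)*(¼)))) = 1/(-4 + 14*(10 + (-⅔ + ⅛))) = 1/(-4 + 14*(10 - 13/24)) = 1/(-4 + 14*(227/24)) = 1/(-4 + 1589/12) = 1/(1541/12) = 12/1541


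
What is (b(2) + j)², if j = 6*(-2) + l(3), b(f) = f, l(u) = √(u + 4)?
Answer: (10 - √7)² ≈ 54.085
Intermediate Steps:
l(u) = √(4 + u)
j = -12 + √7 (j = 6*(-2) + √(4 + 3) = -12 + √7 ≈ -9.3542)
(b(2) + j)² = (2 + (-12 + √7))² = (-10 + √7)²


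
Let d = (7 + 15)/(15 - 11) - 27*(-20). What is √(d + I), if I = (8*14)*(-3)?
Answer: √838/2 ≈ 14.474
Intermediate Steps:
d = 1091/2 (d = 22/4 + 540 = 22*(¼) + 540 = 11/2 + 540 = 1091/2 ≈ 545.50)
I = -336 (I = 112*(-3) = -336)
√(d + I) = √(1091/2 - 336) = √(419/2) = √838/2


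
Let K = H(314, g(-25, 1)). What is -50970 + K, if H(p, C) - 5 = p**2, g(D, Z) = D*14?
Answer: 47631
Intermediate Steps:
g(D, Z) = 14*D
H(p, C) = 5 + p**2
K = 98601 (K = 5 + 314**2 = 5 + 98596 = 98601)
-50970 + K = -50970 + 98601 = 47631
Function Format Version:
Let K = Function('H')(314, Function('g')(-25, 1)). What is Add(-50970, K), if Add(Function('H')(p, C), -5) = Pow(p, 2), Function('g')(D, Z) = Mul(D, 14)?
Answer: 47631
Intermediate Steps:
Function('g')(D, Z) = Mul(14, D)
Function('H')(p, C) = Add(5, Pow(p, 2))
K = 98601 (K = Add(5, Pow(314, 2)) = Add(5, 98596) = 98601)
Add(-50970, K) = Add(-50970, 98601) = 47631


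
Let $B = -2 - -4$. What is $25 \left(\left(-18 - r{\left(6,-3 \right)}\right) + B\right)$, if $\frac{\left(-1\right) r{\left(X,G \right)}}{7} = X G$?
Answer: $-3550$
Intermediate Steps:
$r{\left(X,G \right)} = - 7 G X$ ($r{\left(X,G \right)} = - 7 X G = - 7 G X$)
$B = 2$ ($B = -2 + 4 = 2$)
$25 \left(\left(-18 - r{\left(6,-3 \right)}\right) + B\right) = 25 \left(\left(-18 - \left(-7\right) \left(-3\right) 6\right) + 2\right) = 25 \left(\left(-18 - 126\right) + 2\right) = 25 \left(-144 + 2\right) = 25 \left(-142\right) = -3550$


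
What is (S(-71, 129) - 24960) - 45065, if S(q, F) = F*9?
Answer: -68864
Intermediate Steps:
S(q, F) = 9*F
(S(-71, 129) - 24960) - 45065 = (9*129 - 24960) - 45065 = (1161 - 24960) - 45065 = -23799 - 45065 = -68864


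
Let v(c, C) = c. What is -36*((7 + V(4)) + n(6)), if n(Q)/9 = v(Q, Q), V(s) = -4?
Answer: -2052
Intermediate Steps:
n(Q) = 9*Q
-36*((7 + V(4)) + n(6)) = -36*((7 - 4) + 9*6) = -36*(3 + 54) = -36*57 = -2052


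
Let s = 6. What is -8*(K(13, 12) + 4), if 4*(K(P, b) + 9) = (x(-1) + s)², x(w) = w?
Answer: -10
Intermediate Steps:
K(P, b) = -11/4 (K(P, b) = -9 + (-1 + 6)²/4 = -9 + (¼)*5² = -9 + (¼)*25 = -9 + 25/4 = -11/4)
-8*(K(13, 12) + 4) = -8*(-11/4 + 4) = -8*5/4 = -10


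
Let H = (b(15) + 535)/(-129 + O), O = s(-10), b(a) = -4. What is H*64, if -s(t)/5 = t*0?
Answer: -11328/43 ≈ -263.44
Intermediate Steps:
s(t) = 0 (s(t) = -5*t*0 = -5*0 = 0)
O = 0
H = -177/43 (H = (-4 + 535)/(-129 + 0) = 531/(-129) = 531*(-1/129) = -177/43 ≈ -4.1163)
H*64 = -177/43*64 = -11328/43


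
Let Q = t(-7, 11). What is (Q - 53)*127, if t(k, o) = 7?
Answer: -5842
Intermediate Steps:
Q = 7
(Q - 53)*127 = (7 - 53)*127 = -46*127 = -5842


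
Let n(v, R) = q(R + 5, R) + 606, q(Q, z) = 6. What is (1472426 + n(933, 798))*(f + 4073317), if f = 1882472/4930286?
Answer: 14791230950198752546/2465143 ≈ 6.0002e+12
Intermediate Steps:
n(v, R) = 612 (n(v, R) = 6 + 606 = 612)
f = 941236/2465143 (f = 1882472*(1/4930286) = 941236/2465143 ≈ 0.38182)
(1472426 + n(933, 798))*(f + 4073317) = (1472426 + 612)*(941236/2465143 + 4073317) = 1473038*(10041309830567/2465143) = 14791230950198752546/2465143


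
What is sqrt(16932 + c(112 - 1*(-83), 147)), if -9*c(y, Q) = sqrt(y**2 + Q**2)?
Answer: sqrt(152388 - 3*sqrt(6626))/3 ≈ 130.02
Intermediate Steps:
c(y, Q) = -sqrt(Q**2 + y**2)/9 (c(y, Q) = -sqrt(y**2 + Q**2)/9 = -sqrt(Q**2 + y**2)/9)
sqrt(16932 + c(112 - 1*(-83), 147)) = sqrt(16932 - sqrt(147**2 + (112 - 1*(-83))**2)/9) = sqrt(16932 - sqrt(21609 + (112 + 83)**2)/9) = sqrt(16932 - sqrt(21609 + 195**2)/9) = sqrt(16932 - sqrt(21609 + 38025)/9) = sqrt(16932 - sqrt(6626)/3)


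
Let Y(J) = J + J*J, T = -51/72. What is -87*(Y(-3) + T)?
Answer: -3683/8 ≈ -460.38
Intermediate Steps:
T = -17/24 (T = -51*1/72 = -17/24 ≈ -0.70833)
Y(J) = J + J²
-87*(Y(-3) + T) = -87*(-3*(1 - 3) - 17/24) = -87*(-3*(-2) - 17/24) = -87*(6 - 17/24) = -87*127/24 = -3683/8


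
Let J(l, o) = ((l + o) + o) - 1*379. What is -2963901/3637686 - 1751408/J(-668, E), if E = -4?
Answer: 2122648482111/1279252910 ≈ 1659.3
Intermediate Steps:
J(l, o) = -379 + l + 2*o (J(l, o) = (l + 2*o) - 379 = -379 + l + 2*o)
-2963901/3637686 - 1751408/J(-668, E) = -2963901/3637686 - 1751408/(-379 - 668 + 2*(-4)) = -2963901*1/3637686 - 1751408/(-379 - 668 - 8) = -987967/1212562 - 1751408/(-1055) = -987967/1212562 - 1751408*(-1/1055) = -987967/1212562 + 1751408/1055 = 2122648482111/1279252910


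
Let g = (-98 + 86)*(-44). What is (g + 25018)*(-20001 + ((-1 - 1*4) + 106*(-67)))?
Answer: -692500968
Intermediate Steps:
g = 528 (g = -12*(-44) = 528)
(g + 25018)*(-20001 + ((-1 - 1*4) + 106*(-67))) = (528 + 25018)*(-20001 + ((-1 - 1*4) + 106*(-67))) = 25546*(-20001 + ((-1 - 4) - 7102)) = 25546*(-20001 + (-5 - 7102)) = 25546*(-20001 - 7107) = 25546*(-27108) = -692500968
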